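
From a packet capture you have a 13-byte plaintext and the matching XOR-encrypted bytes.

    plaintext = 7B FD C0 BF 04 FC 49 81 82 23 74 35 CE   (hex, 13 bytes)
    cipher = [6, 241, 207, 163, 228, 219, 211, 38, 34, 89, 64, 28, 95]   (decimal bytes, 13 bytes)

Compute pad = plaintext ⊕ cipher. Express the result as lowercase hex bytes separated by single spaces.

7d 0c 0f 1c e0 27 9a a7 a0 7a 34 29 91

Since cipher = plaintext ⊕ pad, XORing both sides with plaintext gives pad = plaintext ⊕ cipher.
123 ⊕   6 = 125
253 ⊕ 241 =  12
192 ⊕ 207 =  15
191 ⊕ 163 =  28
  4 ⊕ 228 = 224
252 ⊕ 219 =  39
 73 ⊕ 211 = 154
129 ⊕  38 = 167
130 ⊕  34 = 160
 35 ⊕  89 = 122
116 ⊕  64 =  52
 53 ⊕  28 =  41
206 ⊕  95 = 145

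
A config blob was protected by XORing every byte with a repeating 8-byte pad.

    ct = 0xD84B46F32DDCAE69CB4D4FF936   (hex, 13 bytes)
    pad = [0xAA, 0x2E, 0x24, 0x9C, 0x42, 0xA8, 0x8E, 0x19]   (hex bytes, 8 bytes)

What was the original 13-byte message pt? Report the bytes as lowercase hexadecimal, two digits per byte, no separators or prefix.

The 8-byte key repeats, so the effective keystream is aa 2e 24 9c 42 a8 8e 19 aa 2e 24 9c 42.
byte 0: d8 XOR aa = 72
byte 1: 4b XOR 2e = 65
byte 2: 46 XOR 24 = 62
byte 3: f3 XOR 9c = 6f
byte 4: 2d XOR 42 = 6f
byte 5: dc XOR a8 = 74
byte 6: ae XOR 8e = 20
byte 7: 69 XOR 19 = 70
byte 8: cb XOR aa = 61
byte 9: 4d XOR 2e = 63
byte 10: 4f XOR 24 = 6b
byte 11: f9 XOR 9c = 65
byte 12: 36 XOR 42 = 74

7265626f6f74207061636b6574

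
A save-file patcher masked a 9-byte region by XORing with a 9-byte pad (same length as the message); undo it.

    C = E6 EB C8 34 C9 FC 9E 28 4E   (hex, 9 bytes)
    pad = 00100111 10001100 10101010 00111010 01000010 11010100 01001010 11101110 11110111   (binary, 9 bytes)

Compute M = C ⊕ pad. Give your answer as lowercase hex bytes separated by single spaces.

c1 67 62 0e 8b 28 d4 c6 b9

e6 ^ 27 = c1
eb ^ 8c = 67
c8 ^ aa = 62
34 ^ 3a = 0e
c9 ^ 42 = 8b
fc ^ d4 = 28
9e ^ 4a = d4
28 ^ ee = c6
4e ^ f7 = b9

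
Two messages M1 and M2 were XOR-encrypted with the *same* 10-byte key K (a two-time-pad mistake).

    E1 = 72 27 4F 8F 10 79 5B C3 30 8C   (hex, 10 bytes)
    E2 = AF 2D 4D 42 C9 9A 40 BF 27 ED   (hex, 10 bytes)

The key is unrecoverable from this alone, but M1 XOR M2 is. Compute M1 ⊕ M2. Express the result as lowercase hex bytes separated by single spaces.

dd 0a 02 cd d9 e3 1b 7c 17 61

E1 ⊕ E2 = (M1 ⊕ K) ⊕ (M2 ⊕ K) = M1 ⊕ M2 — the shared key cancels under XOR.
byte 0: 72 ⊕ af = dd
byte 1: 27 ⊕ 2d = 0a
byte 2: 4f ⊕ 4d = 02
byte 3: 8f ⊕ 42 = cd
byte 4: 10 ⊕ c9 = d9
byte 5: 79 ⊕ 9a = e3
byte 6: 5b ⊕ 40 = 1b
byte 7: c3 ⊕ bf = 7c
byte 8: 30 ⊕ 27 = 17
byte 9: 8c ⊕ ed = 61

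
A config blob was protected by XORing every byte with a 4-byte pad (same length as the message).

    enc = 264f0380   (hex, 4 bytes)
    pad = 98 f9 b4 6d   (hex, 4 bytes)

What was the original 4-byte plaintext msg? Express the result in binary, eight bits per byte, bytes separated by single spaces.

10111110 10110110 10110111 11101101

XOR is its own inverse, so applying the key byte-wise gives the result directly.
26 xor 98 = be
4f xor f9 = b6
03 xor b4 = b7
80 xor 6d = ed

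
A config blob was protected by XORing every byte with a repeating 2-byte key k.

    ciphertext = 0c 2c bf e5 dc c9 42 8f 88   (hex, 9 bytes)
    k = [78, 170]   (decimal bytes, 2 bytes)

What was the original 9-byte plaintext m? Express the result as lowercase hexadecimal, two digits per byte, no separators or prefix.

4286f14f92630c25c6

The 2-byte key repeats, so the effective keystream is 4e aa 4e aa 4e aa 4e aa 4e.
byte 0: 00001100 xor 01001110 = 01000010
byte 1: 00101100 xor 10101010 = 10000110
byte 2: 10111111 xor 01001110 = 11110001
byte 3: 11100101 xor 10101010 = 01001111
byte 4: 11011100 xor 01001110 = 10010010
byte 5: 11001001 xor 10101010 = 01100011
byte 6: 01000010 xor 01001110 = 00001100
byte 7: 10001111 xor 10101010 = 00100101
byte 8: 10001000 xor 01001110 = 11000110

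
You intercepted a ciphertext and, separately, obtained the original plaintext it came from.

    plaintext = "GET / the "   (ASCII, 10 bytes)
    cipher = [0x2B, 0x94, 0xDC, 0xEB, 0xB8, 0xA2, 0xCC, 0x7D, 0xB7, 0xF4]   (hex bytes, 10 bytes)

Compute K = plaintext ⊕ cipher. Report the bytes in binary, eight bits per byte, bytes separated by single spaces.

Since cipher = plaintext ⊕ K, XORing both sides with plaintext gives K = plaintext ⊕ cipher.
47 ^ 2b = 6c
45 ^ 94 = d1
54 ^ dc = 88
20 ^ eb = cb
2f ^ b8 = 97
20 ^ a2 = 82
74 ^ cc = b8
68 ^ 7d = 15
65 ^ b7 = d2
20 ^ f4 = d4

01101100 11010001 10001000 11001011 10010111 10000010 10111000 00010101 11010010 11010100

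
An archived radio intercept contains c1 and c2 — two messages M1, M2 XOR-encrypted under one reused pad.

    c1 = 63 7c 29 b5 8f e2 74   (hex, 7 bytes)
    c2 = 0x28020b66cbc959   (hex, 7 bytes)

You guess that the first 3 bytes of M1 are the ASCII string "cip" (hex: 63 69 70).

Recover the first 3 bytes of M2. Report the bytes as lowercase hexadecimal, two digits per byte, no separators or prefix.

First, c1 ⊕ c2 = (M1 ⊕ K) ⊕ (M2 ⊕ K) = M1 ⊕ M2, so the key drops out. Then M2 = (M1 ⊕ M2) ⊕ M1 over the first 3 bytes.
byte 0: (63 ⊕ 28) ⊕ 63 = 4b ⊕ 63 = 28
byte 1: (7c ⊕ 02) ⊕ 69 = 7e ⊕ 69 = 17
byte 2: (29 ⊕ 0b) ⊕ 70 = 22 ⊕ 70 = 52

281752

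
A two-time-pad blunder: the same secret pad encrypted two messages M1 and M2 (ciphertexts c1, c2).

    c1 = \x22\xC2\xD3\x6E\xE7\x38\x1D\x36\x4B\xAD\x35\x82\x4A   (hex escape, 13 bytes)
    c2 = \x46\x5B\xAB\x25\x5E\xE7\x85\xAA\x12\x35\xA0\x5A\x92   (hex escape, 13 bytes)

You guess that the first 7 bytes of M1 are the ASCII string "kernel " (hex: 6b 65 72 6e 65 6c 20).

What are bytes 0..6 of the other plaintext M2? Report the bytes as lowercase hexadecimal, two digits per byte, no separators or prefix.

First, c1 ⊕ c2 = (M1 ⊕ K) ⊕ (M2 ⊕ K) = M1 ⊕ M2, so the key drops out. Then M2 = (M1 ⊕ M2) ⊕ M1 over the first 7 bytes.
byte 0: (22 ^ 46) ^ 6b = 64 ^ 6b = 0f
byte 1: (c2 ^ 5b) ^ 65 = 99 ^ 65 = fc
byte 2: (d3 ^ ab) ^ 72 = 78 ^ 72 = 0a
byte 3: (6e ^ 25) ^ 6e = 4b ^ 6e = 25
byte 4: (e7 ^ 5e) ^ 65 = b9 ^ 65 = dc
byte 5: (38 ^ e7) ^ 6c = df ^ 6c = b3
byte 6: (1d ^ 85) ^ 20 = 98 ^ 20 = b8

0ffc0a25dcb3b8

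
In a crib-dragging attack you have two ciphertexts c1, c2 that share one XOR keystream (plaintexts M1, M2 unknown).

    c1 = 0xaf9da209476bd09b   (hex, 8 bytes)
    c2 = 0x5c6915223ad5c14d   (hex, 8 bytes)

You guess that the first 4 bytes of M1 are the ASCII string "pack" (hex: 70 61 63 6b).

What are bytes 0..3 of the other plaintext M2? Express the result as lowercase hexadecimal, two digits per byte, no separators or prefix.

First, c1 ⊕ c2 = (M1 ⊕ K) ⊕ (M2 ⊕ K) = M1 ⊕ M2, so the key drops out. Then M2 = (M1 ⊕ M2) ⊕ M1 over the first 4 bytes.
byte 0: (af ⊕ 5c) ⊕ 70 = f3 ⊕ 70 = 83
byte 1: (9d ⊕ 69) ⊕ 61 = f4 ⊕ 61 = 95
byte 2: (a2 ⊕ 15) ⊕ 63 = b7 ⊕ 63 = d4
byte 3: (09 ⊕ 22) ⊕ 6b = 2b ⊕ 6b = 40

8395d440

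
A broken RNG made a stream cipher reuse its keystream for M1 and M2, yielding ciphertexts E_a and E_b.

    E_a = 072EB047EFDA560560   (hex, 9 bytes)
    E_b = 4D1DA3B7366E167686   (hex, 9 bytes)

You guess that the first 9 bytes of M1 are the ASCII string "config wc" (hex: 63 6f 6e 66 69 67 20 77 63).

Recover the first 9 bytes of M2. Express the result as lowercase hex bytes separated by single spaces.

29 5c 7d 96 b0 d3 60 04 85

First, E_a ⊕ E_b = (M1 ⊕ K) ⊕ (M2 ⊕ K) = M1 ⊕ M2, so the key drops out. Then M2 = (M1 ⊕ M2) ⊕ M1 over the first 9 bytes.
byte 0: (07 xor 4d) xor 63 = 4a xor 63 = 29
byte 1: (2e xor 1d) xor 6f = 33 xor 6f = 5c
byte 2: (b0 xor a3) xor 6e = 13 xor 6e = 7d
byte 3: (47 xor b7) xor 66 = f0 xor 66 = 96
byte 4: (ef xor 36) xor 69 = d9 xor 69 = b0
byte 5: (da xor 6e) xor 67 = b4 xor 67 = d3
byte 6: (56 xor 16) xor 20 = 40 xor 20 = 60
byte 7: (05 xor 76) xor 77 = 73 xor 77 = 04
byte 8: (60 xor 86) xor 63 = e6 xor 63 = 85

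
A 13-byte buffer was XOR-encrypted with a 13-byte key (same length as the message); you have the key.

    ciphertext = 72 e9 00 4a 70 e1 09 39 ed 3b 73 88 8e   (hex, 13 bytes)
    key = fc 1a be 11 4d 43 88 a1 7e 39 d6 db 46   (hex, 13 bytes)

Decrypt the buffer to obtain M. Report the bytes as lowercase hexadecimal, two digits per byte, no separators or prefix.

8ef3be5b3da281989302a553c8

72 ^ fc = 8e
e9 ^ 1a = f3
00 ^ be = be
4a ^ 11 = 5b
70 ^ 4d = 3d
e1 ^ 43 = a2
09 ^ 88 = 81
39 ^ a1 = 98
ed ^ 7e = 93
3b ^ 39 = 02
73 ^ d6 = a5
88 ^ db = 53
8e ^ 46 = c8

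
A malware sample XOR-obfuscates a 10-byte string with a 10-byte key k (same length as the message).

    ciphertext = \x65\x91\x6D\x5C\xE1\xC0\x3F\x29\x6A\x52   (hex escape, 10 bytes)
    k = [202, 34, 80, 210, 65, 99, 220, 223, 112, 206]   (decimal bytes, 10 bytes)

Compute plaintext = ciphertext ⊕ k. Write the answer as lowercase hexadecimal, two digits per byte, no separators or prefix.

65 XOR ca = af
91 XOR 22 = b3
6d XOR 50 = 3d
5c XOR d2 = 8e
e1 XOR 41 = a0
c0 XOR 63 = a3
3f XOR dc = e3
29 XOR df = f6
6a XOR 70 = 1a
52 XOR ce = 9c

afb33d8ea0a3e3f61a9c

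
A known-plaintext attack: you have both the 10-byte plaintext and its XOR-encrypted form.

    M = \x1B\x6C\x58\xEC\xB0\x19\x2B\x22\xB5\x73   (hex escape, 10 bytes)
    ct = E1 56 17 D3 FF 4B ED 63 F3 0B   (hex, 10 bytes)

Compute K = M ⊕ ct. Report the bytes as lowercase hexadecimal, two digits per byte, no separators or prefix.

fa3a4f3f4f52c6414678

Since ct = M ⊕ K, XORing both sides with M gives K = M ⊕ ct.
1b XOR e1 = fa
6c XOR 56 = 3a
58 XOR 17 = 4f
ec XOR d3 = 3f
b0 XOR ff = 4f
19 XOR 4b = 52
2b XOR ed = c6
22 XOR 63 = 41
b5 XOR f3 = 46
73 XOR 0b = 78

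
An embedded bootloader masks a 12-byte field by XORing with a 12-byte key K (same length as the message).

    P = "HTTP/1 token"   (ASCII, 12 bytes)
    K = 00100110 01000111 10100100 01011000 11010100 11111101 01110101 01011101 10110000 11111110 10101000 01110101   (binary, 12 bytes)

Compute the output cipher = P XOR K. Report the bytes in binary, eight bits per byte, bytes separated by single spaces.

48 ⊕ 26 = 6e
54 ⊕ 47 = 13
54 ⊕ a4 = f0
50 ⊕ 58 = 08
2f ⊕ d4 = fb
31 ⊕ fd = cc
20 ⊕ 75 = 55
74 ⊕ 5d = 29
6f ⊕ b0 = df
6b ⊕ fe = 95
65 ⊕ a8 = cd
6e ⊕ 75 = 1b

01101110 00010011 11110000 00001000 11111011 11001100 01010101 00101001 11011111 10010101 11001101 00011011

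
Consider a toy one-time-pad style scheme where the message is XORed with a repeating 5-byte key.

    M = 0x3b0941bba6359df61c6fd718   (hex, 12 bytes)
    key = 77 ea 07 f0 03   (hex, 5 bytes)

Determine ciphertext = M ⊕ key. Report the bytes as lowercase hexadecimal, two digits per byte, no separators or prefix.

The 5-byte key repeats, so the effective keystream is 77 ea 07 f0 03 77 ea 07 f0 03 77 ea.
byte 0:  59 ^ 119 =  76
byte 1:   9 ^ 234 = 227
byte 2:  65 ^   7 =  70
byte 3: 187 ^ 240 =  75
byte 4: 166 ^   3 = 165
byte 5:  53 ^ 119 =  66
byte 6: 157 ^ 234 = 119
byte 7: 246 ^   7 = 241
byte 8:  28 ^ 240 = 236
byte 9: 111 ^   3 = 108
byte 10: 215 ^ 119 = 160
byte 11:  24 ^ 234 = 242

4ce3464ba54277f1ec6ca0f2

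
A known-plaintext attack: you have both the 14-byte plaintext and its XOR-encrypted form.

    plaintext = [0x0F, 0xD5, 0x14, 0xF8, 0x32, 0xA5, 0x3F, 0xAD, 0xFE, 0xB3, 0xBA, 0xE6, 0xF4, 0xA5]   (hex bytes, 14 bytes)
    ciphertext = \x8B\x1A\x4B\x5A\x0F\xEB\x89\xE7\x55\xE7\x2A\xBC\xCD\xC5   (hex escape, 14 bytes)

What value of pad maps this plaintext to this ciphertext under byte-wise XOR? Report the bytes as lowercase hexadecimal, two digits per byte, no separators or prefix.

84cf5fa23d4eb64aab54905a3960

Since ciphertext = plaintext ⊕ pad, XORing both sides with plaintext gives pad = plaintext ⊕ ciphertext.
0f ^ 8b = 84
d5 ^ 1a = cf
14 ^ 4b = 5f
f8 ^ 5a = a2
32 ^ 0f = 3d
a5 ^ eb = 4e
3f ^ 89 = b6
ad ^ e7 = 4a
fe ^ 55 = ab
b3 ^ e7 = 54
ba ^ 2a = 90
e6 ^ bc = 5a
f4 ^ cd = 39
a5 ^ c5 = 60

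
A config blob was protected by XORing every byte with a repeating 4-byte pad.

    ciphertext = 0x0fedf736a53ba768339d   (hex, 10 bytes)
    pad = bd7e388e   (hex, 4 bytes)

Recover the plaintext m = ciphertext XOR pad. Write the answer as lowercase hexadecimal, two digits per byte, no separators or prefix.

The 4-byte key repeats, so the effective keystream is bd 7e 38 8e bd 7e 38 8e bd 7e.
byte 0: 0f ^ bd = b2
byte 1: ed ^ 7e = 93
byte 2: f7 ^ 38 = cf
byte 3: 36 ^ 8e = b8
byte 4: a5 ^ bd = 18
byte 5: 3b ^ 7e = 45
byte 6: a7 ^ 38 = 9f
byte 7: 68 ^ 8e = e6
byte 8: 33 ^ bd = 8e
byte 9: 9d ^ 7e = e3

b293cfb818459fe68ee3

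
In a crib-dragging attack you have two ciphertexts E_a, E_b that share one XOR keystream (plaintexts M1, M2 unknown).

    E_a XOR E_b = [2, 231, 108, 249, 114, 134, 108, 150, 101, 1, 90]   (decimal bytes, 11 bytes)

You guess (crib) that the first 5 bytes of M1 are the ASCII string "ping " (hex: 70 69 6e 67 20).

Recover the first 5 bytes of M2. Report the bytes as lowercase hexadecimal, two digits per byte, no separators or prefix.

728e029e52

Since E_a ⊕ E_b = M1 ⊕ M2, XORing with the guessed M1 bytes yields the corresponding M2 bytes: M2 = (E_a ⊕ E_b) ⊕ M1.
byte 0:   2 XOR 112 = 114
byte 1: 231 XOR 105 = 142
byte 2: 108 XOR 110 =   2
byte 3: 249 XOR 103 = 158
byte 4: 114 XOR  32 =  82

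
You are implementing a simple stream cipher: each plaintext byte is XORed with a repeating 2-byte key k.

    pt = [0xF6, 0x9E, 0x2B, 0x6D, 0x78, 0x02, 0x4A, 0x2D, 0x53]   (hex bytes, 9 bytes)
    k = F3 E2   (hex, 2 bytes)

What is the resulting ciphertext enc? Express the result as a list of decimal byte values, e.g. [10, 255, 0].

[5, 124, 216, 143, 139, 224, 185, 207, 160]

The 2-byte key repeats, so the effective keystream is f3 e2 f3 e2 f3 e2 f3 e2 f3.
byte 0: f6 xor f3 = 05
byte 1: 9e xor e2 = 7c
byte 2: 2b xor f3 = d8
byte 3: 6d xor e2 = 8f
byte 4: 78 xor f3 = 8b
byte 5: 02 xor e2 = e0
byte 6: 4a xor f3 = b9
byte 7: 2d xor e2 = cf
byte 8: 53 xor f3 = a0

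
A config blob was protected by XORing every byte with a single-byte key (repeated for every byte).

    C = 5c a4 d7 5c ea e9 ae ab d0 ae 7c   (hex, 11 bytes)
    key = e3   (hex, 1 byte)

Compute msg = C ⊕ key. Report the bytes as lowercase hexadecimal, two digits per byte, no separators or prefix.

The 1-byte key repeats, so the effective keystream is e3 e3 e3 e3 e3 e3 e3 e3 e3 e3 e3.
byte 0: 01011100 xor 11100011 = 10111111
byte 1: 10100100 xor 11100011 = 01000111
byte 2: 11010111 xor 11100011 = 00110100
byte 3: 01011100 xor 11100011 = 10111111
byte 4: 11101010 xor 11100011 = 00001001
byte 5: 11101001 xor 11100011 = 00001010
byte 6: 10101110 xor 11100011 = 01001101
byte 7: 10101011 xor 11100011 = 01001000
byte 8: 11010000 xor 11100011 = 00110011
byte 9: 10101110 xor 11100011 = 01001101
byte 10: 01111100 xor 11100011 = 10011111

bf4734bf090a4d48334d9f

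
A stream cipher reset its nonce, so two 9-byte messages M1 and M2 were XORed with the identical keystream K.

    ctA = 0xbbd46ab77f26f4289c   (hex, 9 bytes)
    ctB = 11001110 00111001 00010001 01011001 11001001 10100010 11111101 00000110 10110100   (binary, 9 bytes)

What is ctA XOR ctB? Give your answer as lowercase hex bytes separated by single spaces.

75 ed 7b ee b6 84 09 2e 28

ctA ⊕ ctB = (M1 ⊕ K) ⊕ (M2 ⊕ K) = M1 ⊕ M2 — the shared key cancels under XOR.
byte 0: 10111011 ⊕ 11001110 = 01110101
byte 1: 11010100 ⊕ 00111001 = 11101101
byte 2: 01101010 ⊕ 00010001 = 01111011
byte 3: 10110111 ⊕ 01011001 = 11101110
byte 4: 01111111 ⊕ 11001001 = 10110110
byte 5: 00100110 ⊕ 10100010 = 10000100
byte 6: 11110100 ⊕ 11111101 = 00001001
byte 7: 00101000 ⊕ 00000110 = 00101110
byte 8: 10011100 ⊕ 10110100 = 00101000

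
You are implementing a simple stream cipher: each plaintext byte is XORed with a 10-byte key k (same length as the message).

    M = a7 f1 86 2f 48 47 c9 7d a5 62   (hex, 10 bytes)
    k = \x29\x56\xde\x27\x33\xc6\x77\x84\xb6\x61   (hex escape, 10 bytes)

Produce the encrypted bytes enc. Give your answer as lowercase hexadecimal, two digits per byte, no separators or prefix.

8ea758087b81bef91303

byte 0: a7 XOR 29 = 8e
byte 1: f1 XOR 56 = a7
byte 2: 86 XOR de = 58
byte 3: 2f XOR 27 = 08
byte 4: 48 XOR 33 = 7b
byte 5: 47 XOR c6 = 81
byte 6: c9 XOR 77 = be
byte 7: 7d XOR 84 = f9
byte 8: a5 XOR b6 = 13
byte 9: 62 XOR 61 = 03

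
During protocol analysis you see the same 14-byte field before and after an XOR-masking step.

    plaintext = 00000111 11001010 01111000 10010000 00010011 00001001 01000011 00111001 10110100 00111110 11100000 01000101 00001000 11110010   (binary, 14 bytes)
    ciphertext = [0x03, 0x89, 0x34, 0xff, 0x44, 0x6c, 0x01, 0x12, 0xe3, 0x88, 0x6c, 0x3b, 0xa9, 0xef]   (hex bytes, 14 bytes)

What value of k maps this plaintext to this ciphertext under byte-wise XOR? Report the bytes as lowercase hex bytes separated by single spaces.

04 43 4c 6f 57 65 42 2b 57 b6 8c 7e a1 1d

Since ciphertext = plaintext ⊕ k, XORing both sides with plaintext gives k = plaintext ⊕ ciphertext.
  7 XOR   3 =   4
202 XOR 137 =  67
120 XOR  52 =  76
144 XOR 255 = 111
 19 XOR  68 =  87
  9 XOR 108 = 101
 67 XOR   1 =  66
 57 XOR  18 =  43
180 XOR 227 =  87
 62 XOR 136 = 182
224 XOR 108 = 140
 69 XOR  59 = 126
  8 XOR 169 = 161
242 XOR 239 =  29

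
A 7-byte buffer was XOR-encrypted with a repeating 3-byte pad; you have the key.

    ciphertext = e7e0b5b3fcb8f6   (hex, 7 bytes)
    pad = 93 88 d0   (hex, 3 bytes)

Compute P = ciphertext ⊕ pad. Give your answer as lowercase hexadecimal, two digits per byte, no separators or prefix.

The 3-byte key repeats, so the effective keystream is 93 88 d0 93 88 d0 93.
byte 0: e7 XOR 93 = 74
byte 1: e0 XOR 88 = 68
byte 2: b5 XOR d0 = 65
byte 3: b3 XOR 93 = 20
byte 4: fc XOR 88 = 74
byte 5: b8 XOR d0 = 68
byte 6: f6 XOR 93 = 65

74686520746865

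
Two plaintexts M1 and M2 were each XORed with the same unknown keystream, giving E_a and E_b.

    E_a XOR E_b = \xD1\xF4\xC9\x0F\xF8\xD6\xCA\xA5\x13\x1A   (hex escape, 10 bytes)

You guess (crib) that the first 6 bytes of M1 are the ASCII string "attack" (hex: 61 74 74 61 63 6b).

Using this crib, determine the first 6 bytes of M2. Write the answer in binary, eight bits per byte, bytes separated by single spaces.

10110000 10000000 10111101 01101110 10011011 10111101

Since E_a ⊕ E_b = M1 ⊕ M2, XORing with the guessed M1 bytes yields the corresponding M2 bytes: M2 = (E_a ⊕ E_b) ⊕ M1.
byte 0: d1 xor 61 = b0
byte 1: f4 xor 74 = 80
byte 2: c9 xor 74 = bd
byte 3: 0f xor 61 = 6e
byte 4: f8 xor 63 = 9b
byte 5: d6 xor 6b = bd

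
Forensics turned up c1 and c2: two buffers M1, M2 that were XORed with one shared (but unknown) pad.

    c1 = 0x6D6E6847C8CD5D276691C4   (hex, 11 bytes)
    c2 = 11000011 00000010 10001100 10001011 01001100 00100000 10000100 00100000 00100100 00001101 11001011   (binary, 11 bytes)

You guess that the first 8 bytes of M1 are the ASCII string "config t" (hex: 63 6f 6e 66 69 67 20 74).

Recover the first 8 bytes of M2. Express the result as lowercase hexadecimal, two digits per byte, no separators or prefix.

cd038aaaed8af973

First, c1 ⊕ c2 = (M1 ⊕ K) ⊕ (M2 ⊕ K) = M1 ⊕ M2, so the key drops out. Then M2 = (M1 ⊕ M2) ⊕ M1 over the first 8 bytes.
byte 0: (6d xor c3) xor 63 = ae xor 63 = cd
byte 1: (6e xor 02) xor 6f = 6c xor 6f = 03
byte 2: (68 xor 8c) xor 6e = e4 xor 6e = 8a
byte 3: (47 xor 8b) xor 66 = cc xor 66 = aa
byte 4: (c8 xor 4c) xor 69 = 84 xor 69 = ed
byte 5: (cd xor 20) xor 67 = ed xor 67 = 8a
byte 6: (5d xor 84) xor 20 = d9 xor 20 = f9
byte 7: (27 xor 20) xor 74 = 07 xor 74 = 73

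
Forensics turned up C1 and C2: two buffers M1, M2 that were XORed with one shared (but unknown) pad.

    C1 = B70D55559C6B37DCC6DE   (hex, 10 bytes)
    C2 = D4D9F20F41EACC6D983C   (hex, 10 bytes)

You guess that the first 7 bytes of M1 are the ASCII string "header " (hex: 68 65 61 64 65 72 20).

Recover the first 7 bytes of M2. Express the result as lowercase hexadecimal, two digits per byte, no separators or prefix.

First, C1 ⊕ C2 = (M1 ⊕ K) ⊕ (M2 ⊕ K) = M1 ⊕ M2, so the key drops out. Then M2 = (M1 ⊕ M2) ⊕ M1 over the first 7 bytes.
byte 0: (b7 ^ d4) ^ 68 = 63 ^ 68 = 0b
byte 1: (0d ^ d9) ^ 65 = d4 ^ 65 = b1
byte 2: (55 ^ f2) ^ 61 = a7 ^ 61 = c6
byte 3: (55 ^ 0f) ^ 64 = 5a ^ 64 = 3e
byte 4: (9c ^ 41) ^ 65 = dd ^ 65 = b8
byte 5: (6b ^ ea) ^ 72 = 81 ^ 72 = f3
byte 6: (37 ^ cc) ^ 20 = fb ^ 20 = db

0bb1c63eb8f3db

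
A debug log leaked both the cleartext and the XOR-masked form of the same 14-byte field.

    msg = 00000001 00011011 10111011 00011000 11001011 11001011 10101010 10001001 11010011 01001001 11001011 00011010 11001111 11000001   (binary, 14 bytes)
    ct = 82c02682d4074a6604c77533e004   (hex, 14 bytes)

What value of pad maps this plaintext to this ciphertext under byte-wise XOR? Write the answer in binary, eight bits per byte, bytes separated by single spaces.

Since ct = msg ⊕ pad, XORing both sides with msg gives pad = msg ⊕ ct.
  1 XOR 130 = 131
 27 XOR 192 = 219
187 XOR  38 = 157
 24 XOR 130 = 154
203 XOR 212 =  31
203 XOR   7 = 204
170 XOR  74 = 224
137 XOR 102 = 239
211 XOR   4 = 215
 73 XOR 199 = 142
203 XOR 117 = 190
 26 XOR  51 =  41
207 XOR 224 =  47
193 XOR   4 = 197

10000011 11011011 10011101 10011010 00011111 11001100 11100000 11101111 11010111 10001110 10111110 00101001 00101111 11000101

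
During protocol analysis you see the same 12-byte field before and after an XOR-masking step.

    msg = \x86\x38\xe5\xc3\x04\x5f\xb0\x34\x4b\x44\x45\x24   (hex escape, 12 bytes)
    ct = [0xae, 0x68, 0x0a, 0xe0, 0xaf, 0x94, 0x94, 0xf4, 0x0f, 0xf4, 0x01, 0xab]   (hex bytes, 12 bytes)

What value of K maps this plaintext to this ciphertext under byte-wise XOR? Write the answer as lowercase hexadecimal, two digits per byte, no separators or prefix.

2850ef23abcb24c044b0448f

Since ct = msg ⊕ K, XORing both sides with msg gives K = msg ⊕ ct.
byte 0: 10000110 ⊕ 10101110 = 00101000
byte 1: 00111000 ⊕ 01101000 = 01010000
byte 2: 11100101 ⊕ 00001010 = 11101111
byte 3: 11000011 ⊕ 11100000 = 00100011
byte 4: 00000100 ⊕ 10101111 = 10101011
byte 5: 01011111 ⊕ 10010100 = 11001011
byte 6: 10110000 ⊕ 10010100 = 00100100
byte 7: 00110100 ⊕ 11110100 = 11000000
byte 8: 01001011 ⊕ 00001111 = 01000100
byte 9: 01000100 ⊕ 11110100 = 10110000
byte 10: 01000101 ⊕ 00000001 = 01000100
byte 11: 00100100 ⊕ 10101011 = 10001111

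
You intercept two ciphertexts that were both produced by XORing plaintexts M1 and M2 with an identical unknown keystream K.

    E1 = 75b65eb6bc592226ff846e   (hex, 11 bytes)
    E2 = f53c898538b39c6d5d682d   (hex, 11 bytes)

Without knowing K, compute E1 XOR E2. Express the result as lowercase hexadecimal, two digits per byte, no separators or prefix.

E1 ⊕ E2 = (M1 ⊕ K) ⊕ (M2 ⊕ K) = M1 ⊕ M2 — the shared key cancels under XOR.
117 ^ 245 = 128
182 ^  60 = 138
 94 ^ 137 = 215
182 ^ 133 =  51
188 ^  56 = 132
 89 ^ 179 = 234
 34 ^ 156 = 190
 38 ^ 109 =  75
255 ^  93 = 162
132 ^ 104 = 236
110 ^  45 =  67

808ad73384eabe4ba2ec43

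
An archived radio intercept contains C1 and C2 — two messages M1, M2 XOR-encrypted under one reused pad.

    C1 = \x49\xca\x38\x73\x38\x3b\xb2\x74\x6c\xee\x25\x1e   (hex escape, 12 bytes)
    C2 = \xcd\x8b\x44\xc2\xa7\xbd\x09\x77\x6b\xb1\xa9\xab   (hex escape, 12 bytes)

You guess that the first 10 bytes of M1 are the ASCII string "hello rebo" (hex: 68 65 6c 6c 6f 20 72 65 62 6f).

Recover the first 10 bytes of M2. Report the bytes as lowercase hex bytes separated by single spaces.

First, C1 ⊕ C2 = (M1 ⊕ K) ⊕ (M2 ⊕ K) = M1 ⊕ M2, so the key drops out. Then M2 = (M1 ⊕ M2) ⊕ M1 over the first 10 bytes.
byte 0: (49 ⊕ cd) ⊕ 68 = 84 ⊕ 68 = ec
byte 1: (ca ⊕ 8b) ⊕ 65 = 41 ⊕ 65 = 24
byte 2: (38 ⊕ 44) ⊕ 6c = 7c ⊕ 6c = 10
byte 3: (73 ⊕ c2) ⊕ 6c = b1 ⊕ 6c = dd
byte 4: (38 ⊕ a7) ⊕ 6f = 9f ⊕ 6f = f0
byte 5: (3b ⊕ bd) ⊕ 20 = 86 ⊕ 20 = a6
byte 6: (b2 ⊕ 09) ⊕ 72 = bb ⊕ 72 = c9
byte 7: (74 ⊕ 77) ⊕ 65 = 03 ⊕ 65 = 66
byte 8: (6c ⊕ 6b) ⊕ 62 = 07 ⊕ 62 = 65
byte 9: (ee ⊕ b1) ⊕ 6f = 5f ⊕ 6f = 30

ec 24 10 dd f0 a6 c9 66 65 30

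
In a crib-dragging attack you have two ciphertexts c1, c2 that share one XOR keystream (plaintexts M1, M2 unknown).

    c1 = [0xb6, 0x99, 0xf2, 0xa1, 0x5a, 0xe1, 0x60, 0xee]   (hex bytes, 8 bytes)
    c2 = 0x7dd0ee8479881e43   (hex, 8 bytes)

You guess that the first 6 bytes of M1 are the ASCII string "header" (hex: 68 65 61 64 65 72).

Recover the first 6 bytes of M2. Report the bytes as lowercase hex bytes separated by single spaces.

a3 2c 7d 41 46 1b

First, c1 ⊕ c2 = (M1 ⊕ K) ⊕ (M2 ⊕ K) = M1 ⊕ M2, so the key drops out. Then M2 = (M1 ⊕ M2) ⊕ M1 over the first 6 bytes.
byte 0: (b6 ^ 7d) ^ 68 = cb ^ 68 = a3
byte 1: (99 ^ d0) ^ 65 = 49 ^ 65 = 2c
byte 2: (f2 ^ ee) ^ 61 = 1c ^ 61 = 7d
byte 3: (a1 ^ 84) ^ 64 = 25 ^ 64 = 41
byte 4: (5a ^ 79) ^ 65 = 23 ^ 65 = 46
byte 5: (e1 ^ 88) ^ 72 = 69 ^ 72 = 1b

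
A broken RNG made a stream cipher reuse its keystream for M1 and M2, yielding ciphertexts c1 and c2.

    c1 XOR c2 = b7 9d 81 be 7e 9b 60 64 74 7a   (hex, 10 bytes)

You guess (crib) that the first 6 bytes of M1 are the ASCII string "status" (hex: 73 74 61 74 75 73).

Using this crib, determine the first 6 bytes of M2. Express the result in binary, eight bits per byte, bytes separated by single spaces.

Since c1 ⊕ c2 = M1 ⊕ M2, XORing with the guessed M1 bytes yields the corresponding M2 bytes: M2 = (c1 ⊕ c2) ⊕ M1.
10110111 xor 01110011 = 11000100
10011101 xor 01110100 = 11101001
10000001 xor 01100001 = 11100000
10111110 xor 01110100 = 11001010
01111110 xor 01110101 = 00001011
10011011 xor 01110011 = 11101000

11000100 11101001 11100000 11001010 00001011 11101000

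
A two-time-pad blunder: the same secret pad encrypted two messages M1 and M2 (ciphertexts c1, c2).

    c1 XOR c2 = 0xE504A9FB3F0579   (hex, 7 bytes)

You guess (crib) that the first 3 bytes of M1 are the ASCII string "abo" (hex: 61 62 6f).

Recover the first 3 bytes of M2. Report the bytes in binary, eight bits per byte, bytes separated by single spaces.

10000100 01100110 11000110

Since c1 ⊕ c2 = M1 ⊕ M2, XORing with the guessed M1 bytes yields the corresponding M2 bytes: M2 = (c1 ⊕ c2) ⊕ M1.
e5 ^ 61 = 84
04 ^ 62 = 66
a9 ^ 6f = c6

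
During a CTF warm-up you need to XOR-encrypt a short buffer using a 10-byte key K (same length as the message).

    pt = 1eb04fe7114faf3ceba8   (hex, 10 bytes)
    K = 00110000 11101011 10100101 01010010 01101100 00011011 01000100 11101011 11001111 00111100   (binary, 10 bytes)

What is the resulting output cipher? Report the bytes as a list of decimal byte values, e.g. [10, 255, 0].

[46, 91, 234, 181, 125, 84, 235, 215, 36, 148]

1e xor 30 = 2e
b0 xor eb = 5b
4f xor a5 = ea
e7 xor 52 = b5
11 xor 6c = 7d
4f xor 1b = 54
af xor 44 = eb
3c xor eb = d7
eb xor cf = 24
a8 xor 3c = 94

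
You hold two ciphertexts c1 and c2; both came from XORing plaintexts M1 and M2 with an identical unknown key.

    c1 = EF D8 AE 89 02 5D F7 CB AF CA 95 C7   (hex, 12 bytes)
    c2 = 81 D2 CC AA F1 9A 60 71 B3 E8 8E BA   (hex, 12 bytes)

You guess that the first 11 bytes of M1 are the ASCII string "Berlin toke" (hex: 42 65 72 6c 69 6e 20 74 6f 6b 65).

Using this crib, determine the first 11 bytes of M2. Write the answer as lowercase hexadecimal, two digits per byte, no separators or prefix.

2c6f104f9aa9b7ce73497e

First, c1 ⊕ c2 = (M1 ⊕ K) ⊕ (M2 ⊕ K) = M1 ⊕ M2, so the key drops out. Then M2 = (M1 ⊕ M2) ⊕ M1 over the first 11 bytes.
byte 0: (ef XOR 81) XOR 42 = 6e XOR 42 = 2c
byte 1: (d8 XOR d2) XOR 65 = 0a XOR 65 = 6f
byte 2: (ae XOR cc) XOR 72 = 62 XOR 72 = 10
byte 3: (89 XOR aa) XOR 6c = 23 XOR 6c = 4f
byte 4: (02 XOR f1) XOR 69 = f3 XOR 69 = 9a
byte 5: (5d XOR 9a) XOR 6e = c7 XOR 6e = a9
byte 6: (f7 XOR 60) XOR 20 = 97 XOR 20 = b7
byte 7: (cb XOR 71) XOR 74 = ba XOR 74 = ce
byte 8: (af XOR b3) XOR 6f = 1c XOR 6f = 73
byte 9: (ca XOR e8) XOR 6b = 22 XOR 6b = 49
byte 10: (95 XOR 8e) XOR 65 = 1b XOR 65 = 7e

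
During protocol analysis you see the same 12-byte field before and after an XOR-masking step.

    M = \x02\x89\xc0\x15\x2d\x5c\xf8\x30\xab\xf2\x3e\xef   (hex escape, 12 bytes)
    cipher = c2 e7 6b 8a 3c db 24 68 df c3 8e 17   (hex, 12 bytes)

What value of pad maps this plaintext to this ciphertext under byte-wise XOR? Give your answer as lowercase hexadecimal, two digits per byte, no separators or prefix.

c06eab9f1187dc587431b0f8

Since cipher = M ⊕ pad, XORing both sides with M gives pad = M ⊕ cipher.
byte 0:   2 ^ 194 = 192
byte 1: 137 ^ 231 = 110
byte 2: 192 ^ 107 = 171
byte 3:  21 ^ 138 = 159
byte 4:  45 ^  60 =  17
byte 5:  92 ^ 219 = 135
byte 6: 248 ^  36 = 220
byte 7:  48 ^ 104 =  88
byte 8: 171 ^ 223 = 116
byte 9: 242 ^ 195 =  49
byte 10:  62 ^ 142 = 176
byte 11: 239 ^  23 = 248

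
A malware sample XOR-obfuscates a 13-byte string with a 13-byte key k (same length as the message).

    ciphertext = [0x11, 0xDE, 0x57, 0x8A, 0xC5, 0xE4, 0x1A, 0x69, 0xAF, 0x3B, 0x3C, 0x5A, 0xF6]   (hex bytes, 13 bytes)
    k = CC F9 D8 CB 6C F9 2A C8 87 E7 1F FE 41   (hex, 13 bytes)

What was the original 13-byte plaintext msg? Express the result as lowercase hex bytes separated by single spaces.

XOR is its own inverse, so applying the key byte-wise gives the result directly.
11 xor cc = dd
de xor f9 = 27
57 xor d8 = 8f
8a xor cb = 41
c5 xor 6c = a9
e4 xor f9 = 1d
1a xor 2a = 30
69 xor c8 = a1
af xor 87 = 28
3b xor e7 = dc
3c xor 1f = 23
5a xor fe = a4
f6 xor 41 = b7

dd 27 8f 41 a9 1d 30 a1 28 dc 23 a4 b7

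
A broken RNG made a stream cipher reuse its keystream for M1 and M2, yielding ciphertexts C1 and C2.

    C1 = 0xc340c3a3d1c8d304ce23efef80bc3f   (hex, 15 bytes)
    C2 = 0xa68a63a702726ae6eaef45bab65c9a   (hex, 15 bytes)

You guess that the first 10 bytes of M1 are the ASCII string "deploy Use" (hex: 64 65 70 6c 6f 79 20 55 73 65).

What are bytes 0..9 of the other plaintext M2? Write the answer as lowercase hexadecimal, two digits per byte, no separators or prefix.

01afd068bcc399b757a9

First, C1 ⊕ C2 = (M1 ⊕ K) ⊕ (M2 ⊕ K) = M1 ⊕ M2, so the key drops out. Then M2 = (M1 ⊕ M2) ⊕ M1 over the first 10 bytes.
byte 0: (c3 XOR a6) XOR 64 = 65 XOR 64 = 01
byte 1: (40 XOR 8a) XOR 65 = ca XOR 65 = af
byte 2: (c3 XOR 63) XOR 70 = a0 XOR 70 = d0
byte 3: (a3 XOR a7) XOR 6c = 04 XOR 6c = 68
byte 4: (d1 XOR 02) XOR 6f = d3 XOR 6f = bc
byte 5: (c8 XOR 72) XOR 79 = ba XOR 79 = c3
byte 6: (d3 XOR 6a) XOR 20 = b9 XOR 20 = 99
byte 7: (04 XOR e6) XOR 55 = e2 XOR 55 = b7
byte 8: (ce XOR ea) XOR 73 = 24 XOR 73 = 57
byte 9: (23 XOR ef) XOR 65 = cc XOR 65 = a9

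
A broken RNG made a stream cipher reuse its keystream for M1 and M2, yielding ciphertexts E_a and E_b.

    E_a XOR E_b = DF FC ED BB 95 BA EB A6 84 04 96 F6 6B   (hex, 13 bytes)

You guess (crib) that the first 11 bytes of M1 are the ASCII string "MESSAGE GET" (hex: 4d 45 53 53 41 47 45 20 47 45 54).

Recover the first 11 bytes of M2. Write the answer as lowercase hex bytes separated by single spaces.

Since E_a ⊕ E_b = M1 ⊕ M2, XORing with the guessed M1 bytes yields the corresponding M2 bytes: M2 = (E_a ⊕ E_b) ⊕ M1.
byte 0: df ^ 4d = 92
byte 1: fc ^ 45 = b9
byte 2: ed ^ 53 = be
byte 3: bb ^ 53 = e8
byte 4: 95 ^ 41 = d4
byte 5: ba ^ 47 = fd
byte 6: eb ^ 45 = ae
byte 7: a6 ^ 20 = 86
byte 8: 84 ^ 47 = c3
byte 9: 04 ^ 45 = 41
byte 10: 96 ^ 54 = c2

92 b9 be e8 d4 fd ae 86 c3 41 c2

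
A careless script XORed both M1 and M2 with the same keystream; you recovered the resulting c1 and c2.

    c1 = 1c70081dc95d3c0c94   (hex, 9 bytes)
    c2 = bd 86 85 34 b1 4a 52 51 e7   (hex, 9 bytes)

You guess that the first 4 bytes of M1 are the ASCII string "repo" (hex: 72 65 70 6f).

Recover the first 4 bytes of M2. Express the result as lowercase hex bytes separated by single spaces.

d3 93 fd 46

First, c1 ⊕ c2 = (M1 ⊕ K) ⊕ (M2 ⊕ K) = M1 ⊕ M2, so the key drops out. Then M2 = (M1 ⊕ M2) ⊕ M1 over the first 4 bytes.
byte 0: (1c ^ bd) ^ 72 = a1 ^ 72 = d3
byte 1: (70 ^ 86) ^ 65 = f6 ^ 65 = 93
byte 2: (08 ^ 85) ^ 70 = 8d ^ 70 = fd
byte 3: (1d ^ 34) ^ 6f = 29 ^ 6f = 46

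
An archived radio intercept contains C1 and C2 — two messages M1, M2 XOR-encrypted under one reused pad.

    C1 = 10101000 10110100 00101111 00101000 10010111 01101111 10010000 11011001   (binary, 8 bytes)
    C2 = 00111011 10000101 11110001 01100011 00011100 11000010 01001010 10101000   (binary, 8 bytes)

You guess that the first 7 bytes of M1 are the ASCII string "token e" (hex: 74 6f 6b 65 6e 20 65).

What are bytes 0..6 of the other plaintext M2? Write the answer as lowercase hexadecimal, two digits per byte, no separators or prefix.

e75eb52ee58dbf

First, C1 ⊕ C2 = (M1 ⊕ K) ⊕ (M2 ⊕ K) = M1 ⊕ M2, so the key drops out. Then M2 = (M1 ⊕ M2) ⊕ M1 over the first 7 bytes.
byte 0: (a8 ^ 3b) ^ 74 = 93 ^ 74 = e7
byte 1: (b4 ^ 85) ^ 6f = 31 ^ 6f = 5e
byte 2: (2f ^ f1) ^ 6b = de ^ 6b = b5
byte 3: (28 ^ 63) ^ 65 = 4b ^ 65 = 2e
byte 4: (97 ^ 1c) ^ 6e = 8b ^ 6e = e5
byte 5: (6f ^ c2) ^ 20 = ad ^ 20 = 8d
byte 6: (90 ^ 4a) ^ 65 = da ^ 65 = bf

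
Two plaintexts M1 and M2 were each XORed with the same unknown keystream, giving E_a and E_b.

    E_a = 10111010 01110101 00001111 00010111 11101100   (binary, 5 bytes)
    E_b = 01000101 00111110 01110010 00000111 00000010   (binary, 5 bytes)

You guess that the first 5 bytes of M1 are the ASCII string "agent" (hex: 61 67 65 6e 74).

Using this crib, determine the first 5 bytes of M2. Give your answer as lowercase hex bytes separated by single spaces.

9e 2c 18 7e 9a

First, E_a ⊕ E_b = (M1 ⊕ K) ⊕ (M2 ⊕ K) = M1 ⊕ M2, so the key drops out. Then M2 = (M1 ⊕ M2) ⊕ M1 over the first 5 bytes.
byte 0: (ba ⊕ 45) ⊕ 61 = ff ⊕ 61 = 9e
byte 1: (75 ⊕ 3e) ⊕ 67 = 4b ⊕ 67 = 2c
byte 2: (0f ⊕ 72) ⊕ 65 = 7d ⊕ 65 = 18
byte 3: (17 ⊕ 07) ⊕ 6e = 10 ⊕ 6e = 7e
byte 4: (ec ⊕ 02) ⊕ 74 = ee ⊕ 74 = 9a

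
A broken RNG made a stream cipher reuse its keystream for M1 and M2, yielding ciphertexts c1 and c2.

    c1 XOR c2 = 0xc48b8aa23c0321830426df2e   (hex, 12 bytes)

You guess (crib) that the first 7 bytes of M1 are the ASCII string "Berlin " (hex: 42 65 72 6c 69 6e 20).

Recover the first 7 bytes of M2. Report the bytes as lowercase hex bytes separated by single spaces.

Since c1 ⊕ c2 = M1 ⊕ M2, XORing with the guessed M1 bytes yields the corresponding M2 bytes: M2 = (c1 ⊕ c2) ⊕ M1.
byte 0: 196 ⊕  66 = 134
byte 1: 139 ⊕ 101 = 238
byte 2: 138 ⊕ 114 = 248
byte 3: 162 ⊕ 108 = 206
byte 4:  60 ⊕ 105 =  85
byte 5:   3 ⊕ 110 = 109
byte 6:  33 ⊕  32 =   1

86 ee f8 ce 55 6d 01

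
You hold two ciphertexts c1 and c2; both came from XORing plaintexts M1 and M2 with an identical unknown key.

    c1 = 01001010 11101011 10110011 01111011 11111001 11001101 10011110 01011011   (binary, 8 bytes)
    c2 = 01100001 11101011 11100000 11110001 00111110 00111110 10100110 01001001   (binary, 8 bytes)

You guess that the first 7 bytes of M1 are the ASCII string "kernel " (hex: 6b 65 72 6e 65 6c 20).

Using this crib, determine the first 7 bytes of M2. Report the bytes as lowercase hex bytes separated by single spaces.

40 65 21 e4 a2 9f 18

First, c1 ⊕ c2 = (M1 ⊕ K) ⊕ (M2 ⊕ K) = M1 ⊕ M2, so the key drops out. Then M2 = (M1 ⊕ M2) ⊕ M1 over the first 7 bytes.
byte 0: (4a XOR 61) XOR 6b = 2b XOR 6b = 40
byte 1: (eb XOR eb) XOR 65 = 00 XOR 65 = 65
byte 2: (b3 XOR e0) XOR 72 = 53 XOR 72 = 21
byte 3: (7b XOR f1) XOR 6e = 8a XOR 6e = e4
byte 4: (f9 XOR 3e) XOR 65 = c7 XOR 65 = a2
byte 5: (cd XOR 3e) XOR 6c = f3 XOR 6c = 9f
byte 6: (9e XOR a6) XOR 20 = 38 XOR 20 = 18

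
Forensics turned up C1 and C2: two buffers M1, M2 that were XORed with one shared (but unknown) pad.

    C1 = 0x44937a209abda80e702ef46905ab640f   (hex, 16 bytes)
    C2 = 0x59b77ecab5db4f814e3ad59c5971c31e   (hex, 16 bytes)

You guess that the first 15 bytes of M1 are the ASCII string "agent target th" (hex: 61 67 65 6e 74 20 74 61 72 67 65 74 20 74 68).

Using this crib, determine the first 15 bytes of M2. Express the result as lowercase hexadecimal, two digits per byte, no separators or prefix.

7c4361845b4693ee4c7344817caecf

First, C1 ⊕ C2 = (M1 ⊕ K) ⊕ (M2 ⊕ K) = M1 ⊕ M2, so the key drops out. Then M2 = (M1 ⊕ M2) ⊕ M1 over the first 15 bytes.
byte 0: (44 ⊕ 59) ⊕ 61 = 1d ⊕ 61 = 7c
byte 1: (93 ⊕ b7) ⊕ 67 = 24 ⊕ 67 = 43
byte 2: (7a ⊕ 7e) ⊕ 65 = 04 ⊕ 65 = 61
byte 3: (20 ⊕ ca) ⊕ 6e = ea ⊕ 6e = 84
byte 4: (9a ⊕ b5) ⊕ 74 = 2f ⊕ 74 = 5b
byte 5: (bd ⊕ db) ⊕ 20 = 66 ⊕ 20 = 46
byte 6: (a8 ⊕ 4f) ⊕ 74 = e7 ⊕ 74 = 93
byte 7: (0e ⊕ 81) ⊕ 61 = 8f ⊕ 61 = ee
byte 8: (70 ⊕ 4e) ⊕ 72 = 3e ⊕ 72 = 4c
byte 9: (2e ⊕ 3a) ⊕ 67 = 14 ⊕ 67 = 73
byte 10: (f4 ⊕ d5) ⊕ 65 = 21 ⊕ 65 = 44
byte 11: (69 ⊕ 9c) ⊕ 74 = f5 ⊕ 74 = 81
byte 12: (05 ⊕ 59) ⊕ 20 = 5c ⊕ 20 = 7c
byte 13: (ab ⊕ 71) ⊕ 74 = da ⊕ 74 = ae
byte 14: (64 ⊕ c3) ⊕ 68 = a7 ⊕ 68 = cf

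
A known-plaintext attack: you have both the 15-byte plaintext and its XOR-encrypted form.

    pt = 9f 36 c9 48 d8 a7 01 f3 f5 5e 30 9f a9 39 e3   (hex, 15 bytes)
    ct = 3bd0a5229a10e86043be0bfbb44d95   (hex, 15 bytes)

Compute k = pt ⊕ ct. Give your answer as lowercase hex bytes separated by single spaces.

Since ct = pt ⊕ k, XORing both sides with pt gives k = pt ⊕ ct.
byte 0: 9f XOR 3b = a4
byte 1: 36 XOR d0 = e6
byte 2: c9 XOR a5 = 6c
byte 3: 48 XOR 22 = 6a
byte 4: d8 XOR 9a = 42
byte 5: a7 XOR 10 = b7
byte 6: 01 XOR e8 = e9
byte 7: f3 XOR 60 = 93
byte 8: f5 XOR 43 = b6
byte 9: 5e XOR be = e0
byte 10: 30 XOR 0b = 3b
byte 11: 9f XOR fb = 64
byte 12: a9 XOR b4 = 1d
byte 13: 39 XOR 4d = 74
byte 14: e3 XOR 95 = 76

a4 e6 6c 6a 42 b7 e9 93 b6 e0 3b 64 1d 74 76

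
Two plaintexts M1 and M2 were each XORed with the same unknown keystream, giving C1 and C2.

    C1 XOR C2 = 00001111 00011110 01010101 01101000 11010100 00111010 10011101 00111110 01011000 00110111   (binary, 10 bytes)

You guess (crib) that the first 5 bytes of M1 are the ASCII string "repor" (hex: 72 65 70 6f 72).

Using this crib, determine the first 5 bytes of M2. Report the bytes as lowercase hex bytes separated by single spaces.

7d 7b 25 07 a6

Since C1 ⊕ C2 = M1 ⊕ M2, XORing with the guessed M1 bytes yields the corresponding M2 bytes: M2 = (C1 ⊕ C2) ⊕ M1.
 15 ⊕ 114 = 125
 30 ⊕ 101 = 123
 85 ⊕ 112 =  37
104 ⊕ 111 =   7
212 ⊕ 114 = 166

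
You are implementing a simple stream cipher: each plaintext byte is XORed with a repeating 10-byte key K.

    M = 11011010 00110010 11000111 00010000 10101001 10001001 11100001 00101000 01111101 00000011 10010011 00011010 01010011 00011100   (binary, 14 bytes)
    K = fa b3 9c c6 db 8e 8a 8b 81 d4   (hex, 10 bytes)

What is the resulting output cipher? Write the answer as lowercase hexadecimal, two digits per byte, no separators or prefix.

20815bd672076ba3fcd769a9cfda

The 10-byte key repeats, so the effective keystream is fa b3 9c c6 db 8e 8a 8b 81 d4 fa b3 9c c6.
byte 0: 218 xor 250 =  32
byte 1:  50 xor 179 = 129
byte 2: 199 xor 156 =  91
byte 3:  16 xor 198 = 214
byte 4: 169 xor 219 = 114
byte 5: 137 xor 142 =   7
byte 6: 225 xor 138 = 107
byte 7:  40 xor 139 = 163
byte 8: 125 xor 129 = 252
byte 9:   3 xor 212 = 215
byte 10: 147 xor 250 = 105
byte 11:  26 xor 179 = 169
byte 12:  83 xor 156 = 207
byte 13:  28 xor 198 = 218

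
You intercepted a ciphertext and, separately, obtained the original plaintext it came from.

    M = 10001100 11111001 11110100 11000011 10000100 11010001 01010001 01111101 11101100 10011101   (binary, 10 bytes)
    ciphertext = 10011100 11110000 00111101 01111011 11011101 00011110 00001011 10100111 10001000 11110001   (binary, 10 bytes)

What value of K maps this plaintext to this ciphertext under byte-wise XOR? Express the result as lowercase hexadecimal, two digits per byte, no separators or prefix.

Since ciphertext = M ⊕ K, XORing both sides with M gives K = M ⊕ ciphertext.
byte 0: 8c ^ 9c = 10
byte 1: f9 ^ f0 = 09
byte 2: f4 ^ 3d = c9
byte 3: c3 ^ 7b = b8
byte 4: 84 ^ dd = 59
byte 5: d1 ^ 1e = cf
byte 6: 51 ^ 0b = 5a
byte 7: 7d ^ a7 = da
byte 8: ec ^ 88 = 64
byte 9: 9d ^ f1 = 6c

1009c9b859cf5ada646c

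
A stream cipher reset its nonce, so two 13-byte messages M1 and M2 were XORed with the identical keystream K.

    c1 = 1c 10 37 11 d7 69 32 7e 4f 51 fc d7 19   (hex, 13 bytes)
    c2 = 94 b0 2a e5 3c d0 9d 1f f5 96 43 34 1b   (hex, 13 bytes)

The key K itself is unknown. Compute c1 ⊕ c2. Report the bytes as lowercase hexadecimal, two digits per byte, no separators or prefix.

88a01df4ebb9af61bac7bfe302

c1 ⊕ c2 = (M1 ⊕ K) ⊕ (M2 ⊕ K) = M1 ⊕ M2 — the shared key cancels under XOR.
byte 0: 1c xor 94 = 88
byte 1: 10 xor b0 = a0
byte 2: 37 xor 2a = 1d
byte 3: 11 xor e5 = f4
byte 4: d7 xor 3c = eb
byte 5: 69 xor d0 = b9
byte 6: 32 xor 9d = af
byte 7: 7e xor 1f = 61
byte 8: 4f xor f5 = ba
byte 9: 51 xor 96 = c7
byte 10: fc xor 43 = bf
byte 11: d7 xor 34 = e3
byte 12: 19 xor 1b = 02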